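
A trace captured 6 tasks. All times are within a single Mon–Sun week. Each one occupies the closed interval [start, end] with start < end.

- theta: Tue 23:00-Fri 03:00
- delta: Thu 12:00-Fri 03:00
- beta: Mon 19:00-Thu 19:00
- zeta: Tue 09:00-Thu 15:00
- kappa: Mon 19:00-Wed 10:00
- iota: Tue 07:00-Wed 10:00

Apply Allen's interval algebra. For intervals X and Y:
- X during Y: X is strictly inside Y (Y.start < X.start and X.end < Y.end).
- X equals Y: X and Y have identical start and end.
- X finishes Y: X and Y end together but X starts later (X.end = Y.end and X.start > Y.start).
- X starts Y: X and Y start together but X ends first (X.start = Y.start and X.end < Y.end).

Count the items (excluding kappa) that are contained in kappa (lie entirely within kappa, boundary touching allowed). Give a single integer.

Target kappa = [Mon 19:00, Wed 10:00].
beta [Mon 19:00, Thu 19:00] → started-by → no.
delta [Thu 12:00, Fri 03:00] → after → no.
iota [Tue 07:00, Wed 10:00] → finishes → counts.
theta [Tue 23:00, Fri 03:00] → overlapped-by → no.
zeta [Tue 09:00, Thu 15:00] → overlapped-by → no.
Total: 1.

1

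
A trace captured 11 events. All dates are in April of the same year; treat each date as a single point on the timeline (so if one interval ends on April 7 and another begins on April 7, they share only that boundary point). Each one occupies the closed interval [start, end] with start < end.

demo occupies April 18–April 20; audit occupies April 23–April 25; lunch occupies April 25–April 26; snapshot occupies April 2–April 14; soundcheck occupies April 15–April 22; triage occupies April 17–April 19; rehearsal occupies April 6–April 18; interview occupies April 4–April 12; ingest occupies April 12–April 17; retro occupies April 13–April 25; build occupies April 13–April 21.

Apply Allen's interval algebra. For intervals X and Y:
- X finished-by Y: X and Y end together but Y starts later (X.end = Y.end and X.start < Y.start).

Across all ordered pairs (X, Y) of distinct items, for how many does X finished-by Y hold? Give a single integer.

1

Checking all 110 ordered pairs for relation 'finished-by'; matching pairs in alphabetical order:
(retro, audit): retro finished-by audit ✓
Count: 1.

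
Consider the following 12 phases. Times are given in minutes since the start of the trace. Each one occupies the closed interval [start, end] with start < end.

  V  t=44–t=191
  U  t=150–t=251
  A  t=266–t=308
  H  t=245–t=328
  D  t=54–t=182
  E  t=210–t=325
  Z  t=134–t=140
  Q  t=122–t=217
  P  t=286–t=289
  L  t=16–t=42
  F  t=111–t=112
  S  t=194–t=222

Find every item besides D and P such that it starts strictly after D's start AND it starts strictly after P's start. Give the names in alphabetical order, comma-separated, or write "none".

none

Conditions: its start is strictly after D's start (X.start > t=54) AND its start is strictly after P's start (X.start > t=286).
A: start t=266 > t=54? ✓; start t=266 > t=286? ✗ → no.
E: start t=210 > t=54? ✓; start t=210 > t=286? ✗ → no.
F: start t=111 > t=54? ✓; start t=111 > t=286? ✗ → no.
H: start t=245 > t=54? ✓; start t=245 > t=286? ✗ → no.
L: start t=16 > t=54? ✗; start t=16 > t=286? ✗ → no.
Q: start t=122 > t=54? ✓; start t=122 > t=286? ✗ → no.
S: start t=194 > t=54? ✓; start t=194 > t=286? ✗ → no.
U: start t=150 > t=54? ✓; start t=150 > t=286? ✗ → no.
V: start t=44 > t=54? ✗; start t=44 > t=286? ✗ → no.
Z: start t=134 > t=54? ✓; start t=134 > t=286? ✗ → no.
Result: none.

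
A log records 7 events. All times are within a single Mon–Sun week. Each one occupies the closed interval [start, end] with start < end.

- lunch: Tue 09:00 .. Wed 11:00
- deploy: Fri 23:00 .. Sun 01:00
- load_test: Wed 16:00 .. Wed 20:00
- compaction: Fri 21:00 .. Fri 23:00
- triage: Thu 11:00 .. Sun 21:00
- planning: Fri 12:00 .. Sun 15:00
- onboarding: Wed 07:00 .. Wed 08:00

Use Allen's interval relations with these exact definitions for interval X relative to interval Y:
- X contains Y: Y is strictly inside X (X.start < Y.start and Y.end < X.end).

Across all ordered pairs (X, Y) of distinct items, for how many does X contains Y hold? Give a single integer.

Checking all 42 ordered pairs for relation 'contains'; matching pairs in alphabetical order:
(lunch, onboarding): lunch contains onboarding ✓
(planning, compaction): planning contains compaction ✓
(planning, deploy): planning contains deploy ✓
(triage, compaction): triage contains compaction ✓
(triage, deploy): triage contains deploy ✓
(triage, planning): triage contains planning ✓
Count: 6.

6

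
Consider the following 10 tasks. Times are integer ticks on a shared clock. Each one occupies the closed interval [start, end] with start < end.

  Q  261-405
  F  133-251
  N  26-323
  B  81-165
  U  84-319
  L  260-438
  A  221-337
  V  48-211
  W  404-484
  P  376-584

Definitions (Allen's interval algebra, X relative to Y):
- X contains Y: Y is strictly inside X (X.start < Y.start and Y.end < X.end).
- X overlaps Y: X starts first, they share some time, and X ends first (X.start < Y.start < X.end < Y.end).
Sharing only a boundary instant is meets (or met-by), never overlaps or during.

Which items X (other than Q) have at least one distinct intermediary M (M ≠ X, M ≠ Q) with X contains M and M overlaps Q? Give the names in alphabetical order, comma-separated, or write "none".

N

Target Q = [261, 405].
Intermediaries M with M overlaps Q: A, N, U.
Via A — items with X contains A: none.
Via N — items with X contains N: none.
Via U — items with X contains U: N.
Union: N.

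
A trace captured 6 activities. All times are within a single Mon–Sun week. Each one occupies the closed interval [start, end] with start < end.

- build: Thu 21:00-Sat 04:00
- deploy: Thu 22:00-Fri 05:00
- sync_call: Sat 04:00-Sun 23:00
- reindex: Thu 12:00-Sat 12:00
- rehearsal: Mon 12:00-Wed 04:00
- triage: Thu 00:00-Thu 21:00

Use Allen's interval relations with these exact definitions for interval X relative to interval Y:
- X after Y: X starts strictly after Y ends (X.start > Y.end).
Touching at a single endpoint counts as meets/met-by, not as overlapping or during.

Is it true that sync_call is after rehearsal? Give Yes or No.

sync_call = [Sat 04:00, Sun 23:00], rehearsal = [Mon 12:00, Wed 04:00].
Actual relation of sync_call to rehearsal: after.
Asked whether 'after' holds → Yes.

Yes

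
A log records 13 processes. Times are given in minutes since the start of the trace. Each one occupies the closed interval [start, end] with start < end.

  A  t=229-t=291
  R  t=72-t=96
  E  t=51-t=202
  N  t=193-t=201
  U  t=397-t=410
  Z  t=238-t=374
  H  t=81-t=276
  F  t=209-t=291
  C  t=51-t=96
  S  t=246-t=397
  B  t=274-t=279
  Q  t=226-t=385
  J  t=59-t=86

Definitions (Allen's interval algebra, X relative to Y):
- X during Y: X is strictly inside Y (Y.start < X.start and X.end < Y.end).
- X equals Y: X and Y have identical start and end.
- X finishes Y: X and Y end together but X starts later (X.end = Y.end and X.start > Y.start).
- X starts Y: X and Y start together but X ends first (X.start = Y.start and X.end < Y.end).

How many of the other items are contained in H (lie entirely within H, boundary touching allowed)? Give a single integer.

Target H = [t=81, t=276].
A [t=229, t=291] → overlapped-by → no.
B [t=274, t=279] → overlapped-by → no.
C [t=51, t=96] → overlaps → no.
E [t=51, t=202] → overlaps → no.
F [t=209, t=291] → overlapped-by → no.
J [t=59, t=86] → overlaps → no.
N [t=193, t=201] → during → counts.
Q [t=226, t=385] → overlapped-by → no.
R [t=72, t=96] → overlaps → no.
S [t=246, t=397] → overlapped-by → no.
U [t=397, t=410] → after → no.
Z [t=238, t=374] → overlapped-by → no.
Total: 1.

1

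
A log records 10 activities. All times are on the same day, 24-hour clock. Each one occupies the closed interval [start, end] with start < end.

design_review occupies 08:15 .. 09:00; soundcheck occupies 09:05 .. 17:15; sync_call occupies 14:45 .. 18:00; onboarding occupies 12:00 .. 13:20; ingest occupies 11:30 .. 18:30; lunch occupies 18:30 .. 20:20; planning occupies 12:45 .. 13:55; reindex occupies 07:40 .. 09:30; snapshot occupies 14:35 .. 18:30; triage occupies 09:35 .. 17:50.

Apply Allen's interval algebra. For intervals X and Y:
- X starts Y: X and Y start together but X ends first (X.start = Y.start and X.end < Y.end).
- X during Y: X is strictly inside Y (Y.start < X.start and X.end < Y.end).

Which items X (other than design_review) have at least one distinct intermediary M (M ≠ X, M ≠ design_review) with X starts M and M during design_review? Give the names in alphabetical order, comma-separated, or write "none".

Target design_review = [08:15, 09:00].
Intermediaries M with M during design_review: none.
Union: none.

none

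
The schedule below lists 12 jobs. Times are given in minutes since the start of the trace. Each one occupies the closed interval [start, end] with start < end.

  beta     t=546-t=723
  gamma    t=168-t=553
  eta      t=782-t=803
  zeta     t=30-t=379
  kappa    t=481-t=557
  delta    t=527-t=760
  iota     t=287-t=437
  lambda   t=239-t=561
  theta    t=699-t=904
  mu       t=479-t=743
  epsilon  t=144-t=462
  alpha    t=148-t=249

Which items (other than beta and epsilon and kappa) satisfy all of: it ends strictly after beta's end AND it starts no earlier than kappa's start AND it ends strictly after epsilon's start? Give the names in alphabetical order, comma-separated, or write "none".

Conditions: its end is strictly after beta's end (X.end > t=723) AND its start is no earlier than kappa's start (X.start >= t=481) AND its end is strictly after epsilon's start (X.end > t=144).
alpha: end t=249 > t=723? ✗; start t=148 >= t=481? ✗; end t=249 > t=144? ✓ → no.
delta: end t=760 > t=723? ✓; start t=527 >= t=481? ✓; end t=760 > t=144? ✓ → yes.
eta: end t=803 > t=723? ✓; start t=782 >= t=481? ✓; end t=803 > t=144? ✓ → yes.
gamma: end t=553 > t=723? ✗; start t=168 >= t=481? ✗; end t=553 > t=144? ✓ → no.
iota: end t=437 > t=723? ✗; start t=287 >= t=481? ✗; end t=437 > t=144? ✓ → no.
lambda: end t=561 > t=723? ✗; start t=239 >= t=481? ✗; end t=561 > t=144? ✓ → no.
mu: end t=743 > t=723? ✓; start t=479 >= t=481? ✗; end t=743 > t=144? ✓ → no.
theta: end t=904 > t=723? ✓; start t=699 >= t=481? ✓; end t=904 > t=144? ✓ → yes.
zeta: end t=379 > t=723? ✗; start t=30 >= t=481? ✗; end t=379 > t=144? ✓ → no.
Result: delta, eta, theta.

delta, eta, theta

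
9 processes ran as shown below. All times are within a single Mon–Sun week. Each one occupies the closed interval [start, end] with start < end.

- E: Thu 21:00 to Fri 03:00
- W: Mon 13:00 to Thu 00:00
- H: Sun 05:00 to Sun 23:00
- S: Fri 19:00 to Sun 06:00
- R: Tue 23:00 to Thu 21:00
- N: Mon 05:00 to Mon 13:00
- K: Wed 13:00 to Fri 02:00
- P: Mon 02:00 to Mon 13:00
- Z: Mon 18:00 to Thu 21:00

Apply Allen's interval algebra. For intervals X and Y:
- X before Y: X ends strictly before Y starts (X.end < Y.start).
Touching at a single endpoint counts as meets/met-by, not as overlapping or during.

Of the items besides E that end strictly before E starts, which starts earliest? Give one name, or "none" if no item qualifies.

P

Target E = [Thu 21:00, Fri 03:00].
H [Sun 05:00, Sun 23:00] → after → excluded.
K [Wed 13:00, Fri 02:00] → overlaps → excluded.
N [Mon 05:00, Mon 13:00] → before → candidate.
P [Mon 02:00, Mon 13:00] → before → candidate.
R [Tue 23:00, Thu 21:00] → meets → excluded.
S [Fri 19:00, Sun 06:00] → after → excluded.
W [Mon 13:00, Thu 00:00] → before → candidate.
Z [Mon 18:00, Thu 21:00] → meets → excluded.
Among candidates, earliest start is Mon 02:00 → P.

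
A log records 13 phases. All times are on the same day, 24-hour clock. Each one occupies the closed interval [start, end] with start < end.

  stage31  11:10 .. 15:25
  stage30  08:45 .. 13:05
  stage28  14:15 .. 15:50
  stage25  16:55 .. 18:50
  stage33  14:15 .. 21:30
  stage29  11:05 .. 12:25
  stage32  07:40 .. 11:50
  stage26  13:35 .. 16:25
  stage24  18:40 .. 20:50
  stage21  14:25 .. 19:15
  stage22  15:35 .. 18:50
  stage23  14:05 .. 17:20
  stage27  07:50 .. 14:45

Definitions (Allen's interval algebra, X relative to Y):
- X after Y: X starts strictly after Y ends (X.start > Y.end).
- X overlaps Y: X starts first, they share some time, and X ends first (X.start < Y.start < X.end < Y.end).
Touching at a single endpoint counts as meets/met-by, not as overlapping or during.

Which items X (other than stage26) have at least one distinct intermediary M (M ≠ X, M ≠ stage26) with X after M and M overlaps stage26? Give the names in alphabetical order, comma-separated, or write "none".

Target stage26 = [13:35, 16:25].
Intermediaries M with M overlaps stage26: stage27, stage31.
Via stage27 — items with X after stage27: stage22, stage24, stage25.
Via stage31 — items with X after stage31: stage22, stage24, stage25.
Union: stage22, stage24, stage25.

stage22, stage24, stage25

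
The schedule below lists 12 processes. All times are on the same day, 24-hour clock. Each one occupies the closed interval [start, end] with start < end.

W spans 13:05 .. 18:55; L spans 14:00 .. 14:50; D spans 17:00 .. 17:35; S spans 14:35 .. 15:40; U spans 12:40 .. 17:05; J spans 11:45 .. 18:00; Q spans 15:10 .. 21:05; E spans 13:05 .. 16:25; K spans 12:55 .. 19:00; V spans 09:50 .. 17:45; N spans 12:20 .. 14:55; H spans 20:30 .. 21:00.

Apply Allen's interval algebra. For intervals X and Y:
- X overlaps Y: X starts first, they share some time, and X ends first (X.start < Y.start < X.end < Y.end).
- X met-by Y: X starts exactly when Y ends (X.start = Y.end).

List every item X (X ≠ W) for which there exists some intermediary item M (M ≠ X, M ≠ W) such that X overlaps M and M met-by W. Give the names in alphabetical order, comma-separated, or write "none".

Target W = [13:05, 18:55].
Intermediaries M with M met-by W: none.
Union: none.

none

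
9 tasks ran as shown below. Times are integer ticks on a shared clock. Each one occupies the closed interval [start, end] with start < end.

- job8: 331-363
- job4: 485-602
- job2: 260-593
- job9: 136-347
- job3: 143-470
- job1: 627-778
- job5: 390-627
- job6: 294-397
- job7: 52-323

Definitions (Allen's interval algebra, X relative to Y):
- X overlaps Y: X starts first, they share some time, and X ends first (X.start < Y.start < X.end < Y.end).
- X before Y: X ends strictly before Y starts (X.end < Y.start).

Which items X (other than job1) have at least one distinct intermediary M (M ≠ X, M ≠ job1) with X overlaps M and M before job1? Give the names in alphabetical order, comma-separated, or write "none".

job2, job3, job7, job9

Target job1 = [627, 778].
Intermediaries M with M before job1: job2, job3, job4, job6, job7, job8, job9.
Via job2 — items with X overlaps job2: job3, job7, job9.
Via job3 — items with X overlaps job3: job7, job9.
Via job4 — items with X overlaps job4: job2.
Via job6 — items with X overlaps job6: job7, job9.
Via job7 — items with X overlaps job7: none.
Via job8 — items with X overlaps job8: job9.
Via job9 — items with X overlaps job9: job7.
Union: job2, job3, job7, job9.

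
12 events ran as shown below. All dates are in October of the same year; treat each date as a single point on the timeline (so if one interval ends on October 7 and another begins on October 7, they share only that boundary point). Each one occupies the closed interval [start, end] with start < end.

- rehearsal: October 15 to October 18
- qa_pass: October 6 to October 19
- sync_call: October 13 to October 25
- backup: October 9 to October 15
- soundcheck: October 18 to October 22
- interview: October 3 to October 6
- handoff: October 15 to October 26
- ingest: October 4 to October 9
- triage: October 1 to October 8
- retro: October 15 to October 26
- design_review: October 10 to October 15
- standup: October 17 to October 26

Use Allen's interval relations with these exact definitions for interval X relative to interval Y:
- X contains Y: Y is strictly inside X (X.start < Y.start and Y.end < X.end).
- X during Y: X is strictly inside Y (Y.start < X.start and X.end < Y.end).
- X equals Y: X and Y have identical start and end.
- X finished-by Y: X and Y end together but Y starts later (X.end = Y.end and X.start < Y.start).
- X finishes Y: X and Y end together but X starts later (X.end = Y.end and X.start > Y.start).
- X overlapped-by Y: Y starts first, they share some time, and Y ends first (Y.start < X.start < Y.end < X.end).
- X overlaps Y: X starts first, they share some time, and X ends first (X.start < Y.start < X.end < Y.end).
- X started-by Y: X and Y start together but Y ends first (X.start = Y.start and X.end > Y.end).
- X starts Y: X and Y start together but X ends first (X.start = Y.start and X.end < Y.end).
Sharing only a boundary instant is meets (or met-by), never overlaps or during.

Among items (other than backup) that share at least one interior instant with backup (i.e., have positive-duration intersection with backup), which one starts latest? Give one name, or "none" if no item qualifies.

Target backup = [October 9, October 15].
design_review [October 10, October 15] → finishes → candidate.
handoff [October 15, October 26] → met-by → excluded.
ingest [October 4, October 9] → meets → excluded.
interview [October 3, October 6] → before → excluded.
qa_pass [October 6, October 19] → contains → candidate.
rehearsal [October 15, October 18] → met-by → excluded.
retro [October 15, October 26] → met-by → excluded.
soundcheck [October 18, October 22] → after → excluded.
standup [October 17, October 26] → after → excluded.
sync_call [October 13, October 25] → overlapped-by → candidate.
triage [October 1, October 8] → before → excluded.
Among candidates, latest start is October 13 → sync_call.

sync_call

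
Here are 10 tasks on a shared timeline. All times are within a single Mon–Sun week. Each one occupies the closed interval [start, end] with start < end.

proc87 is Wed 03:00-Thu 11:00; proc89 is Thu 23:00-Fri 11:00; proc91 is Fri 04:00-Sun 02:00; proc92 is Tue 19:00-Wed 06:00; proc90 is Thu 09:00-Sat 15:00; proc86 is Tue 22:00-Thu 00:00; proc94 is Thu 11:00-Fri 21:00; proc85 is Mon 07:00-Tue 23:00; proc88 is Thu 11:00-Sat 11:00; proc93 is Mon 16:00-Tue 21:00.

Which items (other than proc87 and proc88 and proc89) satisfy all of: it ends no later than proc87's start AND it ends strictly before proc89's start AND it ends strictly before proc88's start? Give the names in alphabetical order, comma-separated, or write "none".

proc85, proc93

Conditions: its end is no later than proc87's start (X.end <= Wed 03:00) AND its end is strictly before proc89's start (X.end < Thu 23:00) AND its end is strictly before proc88's start (X.end < Thu 11:00).
proc85: end Tue 23:00 <= Wed 03:00? ✓; end Tue 23:00 < Thu 23:00? ✓; end Tue 23:00 < Thu 11:00? ✓ → yes.
proc86: end Thu 00:00 <= Wed 03:00? ✗; end Thu 00:00 < Thu 23:00? ✓; end Thu 00:00 < Thu 11:00? ✓ → no.
proc90: end Sat 15:00 <= Wed 03:00? ✗; end Sat 15:00 < Thu 23:00? ✗; end Sat 15:00 < Thu 11:00? ✗ → no.
proc91: end Sun 02:00 <= Wed 03:00? ✗; end Sun 02:00 < Thu 23:00? ✗; end Sun 02:00 < Thu 11:00? ✗ → no.
proc92: end Wed 06:00 <= Wed 03:00? ✗; end Wed 06:00 < Thu 23:00? ✓; end Wed 06:00 < Thu 11:00? ✓ → no.
proc93: end Tue 21:00 <= Wed 03:00? ✓; end Tue 21:00 < Thu 23:00? ✓; end Tue 21:00 < Thu 11:00? ✓ → yes.
proc94: end Fri 21:00 <= Wed 03:00? ✗; end Fri 21:00 < Thu 23:00? ✗; end Fri 21:00 < Thu 11:00? ✗ → no.
Result: proc85, proc93.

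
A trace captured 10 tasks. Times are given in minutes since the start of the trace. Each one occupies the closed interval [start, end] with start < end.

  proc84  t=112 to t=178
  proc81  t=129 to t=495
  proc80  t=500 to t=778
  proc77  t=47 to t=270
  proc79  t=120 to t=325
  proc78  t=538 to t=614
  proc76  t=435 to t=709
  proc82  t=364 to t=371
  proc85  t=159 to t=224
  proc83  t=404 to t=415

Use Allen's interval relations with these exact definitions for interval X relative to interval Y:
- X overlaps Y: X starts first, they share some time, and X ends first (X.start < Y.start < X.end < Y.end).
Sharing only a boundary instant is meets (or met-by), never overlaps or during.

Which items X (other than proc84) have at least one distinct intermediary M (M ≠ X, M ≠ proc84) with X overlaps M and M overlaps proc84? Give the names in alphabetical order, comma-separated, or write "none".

Target proc84 = [t=112, t=178].
Intermediaries M with M overlaps proc84: none.
Union: none.

none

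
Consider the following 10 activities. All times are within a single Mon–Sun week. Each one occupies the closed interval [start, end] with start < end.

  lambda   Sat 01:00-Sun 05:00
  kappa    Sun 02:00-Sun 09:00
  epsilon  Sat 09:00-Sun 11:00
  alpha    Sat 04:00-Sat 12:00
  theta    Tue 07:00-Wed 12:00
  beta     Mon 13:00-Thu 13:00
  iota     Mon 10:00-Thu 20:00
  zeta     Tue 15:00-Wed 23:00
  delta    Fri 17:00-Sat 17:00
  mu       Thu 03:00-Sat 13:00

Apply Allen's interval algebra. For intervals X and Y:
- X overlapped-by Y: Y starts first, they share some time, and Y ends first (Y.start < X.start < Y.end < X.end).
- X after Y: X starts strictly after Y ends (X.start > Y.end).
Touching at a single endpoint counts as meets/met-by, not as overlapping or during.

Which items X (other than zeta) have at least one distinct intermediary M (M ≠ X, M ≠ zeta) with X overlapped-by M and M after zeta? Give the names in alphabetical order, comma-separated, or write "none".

Target zeta = [Tue 15:00, Wed 23:00].
Intermediaries M with M after zeta: alpha, delta, epsilon, kappa, lambda, mu.
Via alpha — items with X overlapped-by alpha: epsilon.
Via delta — items with X overlapped-by delta: epsilon, lambda.
Via epsilon — items with X overlapped-by epsilon: none.
Via kappa — items with X overlapped-by kappa: none.
Via lambda — items with X overlapped-by lambda: epsilon, kappa.
Via mu — items with X overlapped-by mu: delta, epsilon, lambda.
Union: delta, epsilon, kappa, lambda.

delta, epsilon, kappa, lambda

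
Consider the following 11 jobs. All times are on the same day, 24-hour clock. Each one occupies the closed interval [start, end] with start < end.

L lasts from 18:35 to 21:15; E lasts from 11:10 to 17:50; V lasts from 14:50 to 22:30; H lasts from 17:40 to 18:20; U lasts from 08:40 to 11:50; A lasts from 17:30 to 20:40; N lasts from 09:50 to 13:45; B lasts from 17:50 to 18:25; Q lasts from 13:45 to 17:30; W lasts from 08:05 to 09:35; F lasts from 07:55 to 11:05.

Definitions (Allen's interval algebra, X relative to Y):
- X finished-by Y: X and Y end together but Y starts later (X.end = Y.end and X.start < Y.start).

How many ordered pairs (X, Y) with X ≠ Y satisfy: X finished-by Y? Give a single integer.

0

Checking all 110 ordered pairs for relation 'finished-by'; matching pairs in alphabetical order:
No pair satisfies it.
Count: 0.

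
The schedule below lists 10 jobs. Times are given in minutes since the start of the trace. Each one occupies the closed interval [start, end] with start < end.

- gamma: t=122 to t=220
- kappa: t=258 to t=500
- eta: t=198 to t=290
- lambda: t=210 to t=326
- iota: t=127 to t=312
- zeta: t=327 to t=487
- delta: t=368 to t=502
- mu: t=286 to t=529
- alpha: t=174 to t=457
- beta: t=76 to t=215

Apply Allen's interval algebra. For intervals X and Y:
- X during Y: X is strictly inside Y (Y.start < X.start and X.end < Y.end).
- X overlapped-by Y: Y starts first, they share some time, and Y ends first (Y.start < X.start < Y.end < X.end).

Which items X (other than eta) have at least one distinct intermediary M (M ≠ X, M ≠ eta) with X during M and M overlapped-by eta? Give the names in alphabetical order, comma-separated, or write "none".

delta, zeta

Target eta = [t=198, t=290].
Intermediaries M with M overlapped-by eta: kappa, lambda, mu.
Via kappa — items with X during kappa: zeta.
Via lambda — items with X during lambda: none.
Via mu — items with X during mu: delta, zeta.
Union: delta, zeta.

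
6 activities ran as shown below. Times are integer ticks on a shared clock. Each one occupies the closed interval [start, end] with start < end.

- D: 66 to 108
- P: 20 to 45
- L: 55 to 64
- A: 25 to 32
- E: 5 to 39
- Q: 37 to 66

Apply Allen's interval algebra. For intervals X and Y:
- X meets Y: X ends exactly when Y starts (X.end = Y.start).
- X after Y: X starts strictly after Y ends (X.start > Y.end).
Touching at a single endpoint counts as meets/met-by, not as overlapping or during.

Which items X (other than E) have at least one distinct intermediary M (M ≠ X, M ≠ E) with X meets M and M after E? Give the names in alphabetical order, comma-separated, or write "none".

Target E = [5, 39].
Intermediaries M with M after E: D, L.
Via D — items with X meets D: Q.
Via L — items with X meets L: none.
Union: Q.

Q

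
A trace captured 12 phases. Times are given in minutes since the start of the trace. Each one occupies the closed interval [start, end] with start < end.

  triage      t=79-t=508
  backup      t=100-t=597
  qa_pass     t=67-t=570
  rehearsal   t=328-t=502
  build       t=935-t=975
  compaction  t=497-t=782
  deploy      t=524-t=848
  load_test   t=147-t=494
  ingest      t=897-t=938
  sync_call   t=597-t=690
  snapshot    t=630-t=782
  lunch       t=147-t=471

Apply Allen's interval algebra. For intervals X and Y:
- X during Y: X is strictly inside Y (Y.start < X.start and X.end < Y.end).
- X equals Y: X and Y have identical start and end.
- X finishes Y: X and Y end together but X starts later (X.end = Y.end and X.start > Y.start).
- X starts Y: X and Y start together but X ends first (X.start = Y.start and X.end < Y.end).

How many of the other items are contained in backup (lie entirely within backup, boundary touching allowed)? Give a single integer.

Target backup = [t=100, t=597].
build [t=935, t=975] → after → no.
compaction [t=497, t=782] → overlapped-by → no.
deploy [t=524, t=848] → overlapped-by → no.
ingest [t=897, t=938] → after → no.
load_test [t=147, t=494] → during → counts.
lunch [t=147, t=471] → during → counts.
qa_pass [t=67, t=570] → overlaps → no.
rehearsal [t=328, t=502] → during → counts.
snapshot [t=630, t=782] → after → no.
sync_call [t=597, t=690] → met-by → no.
triage [t=79, t=508] → overlaps → no.
Total: 3.

3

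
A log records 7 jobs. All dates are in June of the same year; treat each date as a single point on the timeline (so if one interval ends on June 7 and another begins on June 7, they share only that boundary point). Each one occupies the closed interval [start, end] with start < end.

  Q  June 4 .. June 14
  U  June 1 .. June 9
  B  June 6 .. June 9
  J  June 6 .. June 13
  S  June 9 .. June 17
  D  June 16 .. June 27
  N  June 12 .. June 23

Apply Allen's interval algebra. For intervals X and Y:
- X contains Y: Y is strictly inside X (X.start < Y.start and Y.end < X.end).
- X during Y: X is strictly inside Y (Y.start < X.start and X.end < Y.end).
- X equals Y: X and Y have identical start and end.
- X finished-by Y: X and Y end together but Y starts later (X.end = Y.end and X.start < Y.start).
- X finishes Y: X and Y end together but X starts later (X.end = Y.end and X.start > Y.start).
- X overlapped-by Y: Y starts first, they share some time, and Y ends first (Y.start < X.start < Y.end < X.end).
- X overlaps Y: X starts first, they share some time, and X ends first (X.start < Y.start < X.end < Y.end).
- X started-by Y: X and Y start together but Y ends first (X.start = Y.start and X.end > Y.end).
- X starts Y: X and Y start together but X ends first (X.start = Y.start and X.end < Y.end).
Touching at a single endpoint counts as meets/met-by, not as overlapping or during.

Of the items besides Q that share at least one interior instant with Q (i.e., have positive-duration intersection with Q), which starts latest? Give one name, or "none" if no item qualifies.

N

Target Q = [June 4, June 14].
B [June 6, June 9] → during → candidate.
D [June 16, June 27] → after → excluded.
J [June 6, June 13] → during → candidate.
N [June 12, June 23] → overlapped-by → candidate.
S [June 9, June 17] → overlapped-by → candidate.
U [June 1, June 9] → overlaps → candidate.
Among candidates, latest start is June 12 → N.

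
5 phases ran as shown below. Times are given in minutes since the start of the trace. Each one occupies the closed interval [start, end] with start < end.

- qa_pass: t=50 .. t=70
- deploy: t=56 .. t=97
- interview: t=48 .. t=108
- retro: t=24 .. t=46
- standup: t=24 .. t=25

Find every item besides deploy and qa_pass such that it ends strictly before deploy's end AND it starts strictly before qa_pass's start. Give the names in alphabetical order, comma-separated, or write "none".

Conditions: its end is strictly before deploy's end (X.end < t=97) AND its start is strictly before qa_pass's start (X.start < t=50).
interview: end t=108 < t=97? ✗; start t=48 < t=50? ✓ → no.
retro: end t=46 < t=97? ✓; start t=24 < t=50? ✓ → yes.
standup: end t=25 < t=97? ✓; start t=24 < t=50? ✓ → yes.
Result: retro, standup.

retro, standup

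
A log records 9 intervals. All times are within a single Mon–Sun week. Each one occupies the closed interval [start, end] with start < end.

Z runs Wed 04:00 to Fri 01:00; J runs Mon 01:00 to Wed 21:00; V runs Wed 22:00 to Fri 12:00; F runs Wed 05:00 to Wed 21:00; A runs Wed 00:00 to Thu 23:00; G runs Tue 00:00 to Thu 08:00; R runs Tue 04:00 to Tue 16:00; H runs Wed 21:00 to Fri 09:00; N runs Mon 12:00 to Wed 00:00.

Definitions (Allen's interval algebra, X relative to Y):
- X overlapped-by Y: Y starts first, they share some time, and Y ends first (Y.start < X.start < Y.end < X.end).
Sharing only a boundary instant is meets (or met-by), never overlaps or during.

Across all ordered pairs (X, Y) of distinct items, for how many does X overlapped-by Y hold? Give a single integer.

Checking all 72 ordered pairs for relation 'overlapped-by'; matching pairs in alphabetical order:
(A, G): A overlapped-by G ✓
(A, J): A overlapped-by J ✓
(G, J): G overlapped-by J ✓
(G, N): G overlapped-by N ✓
(H, A): H overlapped-by A ✓
(H, G): H overlapped-by G ✓
(H, Z): H overlapped-by Z ✓
(V, A): V overlapped-by A ✓
(V, G): V overlapped-by G ✓
(V, H): V overlapped-by H ✓
(V, Z): V overlapped-by Z ✓
(Z, A): Z overlapped-by A ✓
(Z, G): Z overlapped-by G ✓
(Z, J): Z overlapped-by J ✓
Count: 14.

14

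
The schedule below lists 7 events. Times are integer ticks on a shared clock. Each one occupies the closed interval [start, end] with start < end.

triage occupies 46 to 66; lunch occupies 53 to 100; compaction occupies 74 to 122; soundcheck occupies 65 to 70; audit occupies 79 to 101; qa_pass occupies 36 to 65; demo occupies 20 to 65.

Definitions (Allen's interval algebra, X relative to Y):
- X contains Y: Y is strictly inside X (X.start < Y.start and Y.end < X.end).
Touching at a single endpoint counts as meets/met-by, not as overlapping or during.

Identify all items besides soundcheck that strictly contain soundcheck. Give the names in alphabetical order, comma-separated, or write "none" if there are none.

Target soundcheck = [65, 70].
audit [79, 101] → after → no.
compaction [74, 122] → after → no.
demo [20, 65] → meets → no.
lunch [53, 100] → contains → yes.
qa_pass [36, 65] → meets → no.
triage [46, 66] → overlaps → no.
Result: lunch.

lunch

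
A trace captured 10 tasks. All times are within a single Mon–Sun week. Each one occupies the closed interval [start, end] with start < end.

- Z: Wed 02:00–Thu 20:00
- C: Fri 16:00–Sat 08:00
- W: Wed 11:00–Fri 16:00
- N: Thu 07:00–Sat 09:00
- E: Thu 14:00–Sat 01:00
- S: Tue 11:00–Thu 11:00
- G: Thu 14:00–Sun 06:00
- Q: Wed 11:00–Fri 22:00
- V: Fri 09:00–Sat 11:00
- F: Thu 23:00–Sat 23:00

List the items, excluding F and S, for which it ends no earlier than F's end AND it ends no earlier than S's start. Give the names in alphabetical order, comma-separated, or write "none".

Conditions: its end is no earlier than F's end (X.end >= Sat 23:00) AND its end is no earlier than S's start (X.end >= Tue 11:00).
C: end Sat 08:00 >= Sat 23:00? ✗; end Sat 08:00 >= Tue 11:00? ✓ → no.
E: end Sat 01:00 >= Sat 23:00? ✗; end Sat 01:00 >= Tue 11:00? ✓ → no.
G: end Sun 06:00 >= Sat 23:00? ✓; end Sun 06:00 >= Tue 11:00? ✓ → yes.
N: end Sat 09:00 >= Sat 23:00? ✗; end Sat 09:00 >= Tue 11:00? ✓ → no.
Q: end Fri 22:00 >= Sat 23:00? ✗; end Fri 22:00 >= Tue 11:00? ✓ → no.
V: end Sat 11:00 >= Sat 23:00? ✗; end Sat 11:00 >= Tue 11:00? ✓ → no.
W: end Fri 16:00 >= Sat 23:00? ✗; end Fri 16:00 >= Tue 11:00? ✓ → no.
Z: end Thu 20:00 >= Sat 23:00? ✗; end Thu 20:00 >= Tue 11:00? ✓ → no.
Result: G.

G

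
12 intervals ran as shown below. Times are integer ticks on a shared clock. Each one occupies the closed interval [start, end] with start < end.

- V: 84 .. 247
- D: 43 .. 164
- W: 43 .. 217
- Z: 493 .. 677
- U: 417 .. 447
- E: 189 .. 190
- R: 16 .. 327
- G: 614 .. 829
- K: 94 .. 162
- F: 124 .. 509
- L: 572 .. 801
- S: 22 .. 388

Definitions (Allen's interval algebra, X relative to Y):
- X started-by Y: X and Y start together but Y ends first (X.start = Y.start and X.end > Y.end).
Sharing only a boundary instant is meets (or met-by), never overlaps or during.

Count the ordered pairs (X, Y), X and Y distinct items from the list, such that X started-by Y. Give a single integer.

Checking all 132 ordered pairs for relation 'started-by'; matching pairs in alphabetical order:
(W, D): W started-by D ✓
Count: 1.

1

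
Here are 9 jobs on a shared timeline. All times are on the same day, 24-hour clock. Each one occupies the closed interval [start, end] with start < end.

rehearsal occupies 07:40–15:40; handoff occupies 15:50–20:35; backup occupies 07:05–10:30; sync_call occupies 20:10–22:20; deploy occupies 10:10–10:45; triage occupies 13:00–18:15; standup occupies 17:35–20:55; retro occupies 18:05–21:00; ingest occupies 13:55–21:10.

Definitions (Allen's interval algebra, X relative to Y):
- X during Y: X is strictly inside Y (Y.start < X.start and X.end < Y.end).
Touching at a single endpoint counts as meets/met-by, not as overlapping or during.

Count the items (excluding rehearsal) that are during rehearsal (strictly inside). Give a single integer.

1

Target rehearsal = [07:40, 15:40].
backup [07:05, 10:30] → overlaps → no.
deploy [10:10, 10:45] → during → counts.
handoff [15:50, 20:35] → after → no.
ingest [13:55, 21:10] → overlapped-by → no.
retro [18:05, 21:00] → after → no.
standup [17:35, 20:55] → after → no.
sync_call [20:10, 22:20] → after → no.
triage [13:00, 18:15] → overlapped-by → no.
Total: 1.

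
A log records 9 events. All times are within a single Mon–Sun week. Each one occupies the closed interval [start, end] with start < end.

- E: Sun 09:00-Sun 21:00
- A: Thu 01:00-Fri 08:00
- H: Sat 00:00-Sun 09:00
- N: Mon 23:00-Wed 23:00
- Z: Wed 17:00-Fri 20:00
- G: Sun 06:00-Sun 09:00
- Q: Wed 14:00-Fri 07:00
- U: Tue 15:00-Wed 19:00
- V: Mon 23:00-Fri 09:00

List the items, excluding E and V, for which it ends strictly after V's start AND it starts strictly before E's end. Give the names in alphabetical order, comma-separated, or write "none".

Conditions: its end is strictly after V's start (X.end > Mon 23:00) AND its start is strictly before E's end (X.start < Sun 21:00).
A: end Fri 08:00 > Mon 23:00? ✓; start Thu 01:00 < Sun 21:00? ✓ → yes.
G: end Sun 09:00 > Mon 23:00? ✓; start Sun 06:00 < Sun 21:00? ✓ → yes.
H: end Sun 09:00 > Mon 23:00? ✓; start Sat 00:00 < Sun 21:00? ✓ → yes.
N: end Wed 23:00 > Mon 23:00? ✓; start Mon 23:00 < Sun 21:00? ✓ → yes.
Q: end Fri 07:00 > Mon 23:00? ✓; start Wed 14:00 < Sun 21:00? ✓ → yes.
U: end Wed 19:00 > Mon 23:00? ✓; start Tue 15:00 < Sun 21:00? ✓ → yes.
Z: end Fri 20:00 > Mon 23:00? ✓; start Wed 17:00 < Sun 21:00? ✓ → yes.
Result: A, G, H, N, Q, U, Z.

A, G, H, N, Q, U, Z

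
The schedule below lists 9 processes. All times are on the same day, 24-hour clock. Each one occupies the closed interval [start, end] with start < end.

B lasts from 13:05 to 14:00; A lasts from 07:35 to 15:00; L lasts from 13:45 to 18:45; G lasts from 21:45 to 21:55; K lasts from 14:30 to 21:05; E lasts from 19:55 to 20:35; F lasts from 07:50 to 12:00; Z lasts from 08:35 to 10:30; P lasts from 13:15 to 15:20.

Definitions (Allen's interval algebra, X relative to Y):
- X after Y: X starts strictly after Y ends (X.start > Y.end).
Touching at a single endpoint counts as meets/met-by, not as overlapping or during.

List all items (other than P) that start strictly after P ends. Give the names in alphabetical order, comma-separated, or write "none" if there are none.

E, G

Target P = [13:15, 15:20].
A [07:35, 15:00] → overlaps → no.
B [13:05, 14:00] → overlaps → no.
E [19:55, 20:35] → after → yes.
F [07:50, 12:00] → before → no.
G [21:45, 21:55] → after → yes.
K [14:30, 21:05] → overlapped-by → no.
L [13:45, 18:45] → overlapped-by → no.
Z [08:35, 10:30] → before → no.
Result: E, G.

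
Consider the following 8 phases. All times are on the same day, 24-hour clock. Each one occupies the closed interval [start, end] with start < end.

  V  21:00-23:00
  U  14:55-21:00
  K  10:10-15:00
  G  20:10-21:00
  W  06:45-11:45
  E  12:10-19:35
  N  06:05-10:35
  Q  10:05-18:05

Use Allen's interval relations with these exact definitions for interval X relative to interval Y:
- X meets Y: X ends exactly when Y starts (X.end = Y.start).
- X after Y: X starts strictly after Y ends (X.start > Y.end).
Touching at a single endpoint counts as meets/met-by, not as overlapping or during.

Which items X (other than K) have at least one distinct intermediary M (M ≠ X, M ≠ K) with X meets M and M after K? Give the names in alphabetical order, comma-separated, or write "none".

Target K = [10:10, 15:00].
Intermediaries M with M after K: G, V.
Via G — items with X meets G: none.
Via V — items with X meets V: G, U.
Union: G, U.

G, U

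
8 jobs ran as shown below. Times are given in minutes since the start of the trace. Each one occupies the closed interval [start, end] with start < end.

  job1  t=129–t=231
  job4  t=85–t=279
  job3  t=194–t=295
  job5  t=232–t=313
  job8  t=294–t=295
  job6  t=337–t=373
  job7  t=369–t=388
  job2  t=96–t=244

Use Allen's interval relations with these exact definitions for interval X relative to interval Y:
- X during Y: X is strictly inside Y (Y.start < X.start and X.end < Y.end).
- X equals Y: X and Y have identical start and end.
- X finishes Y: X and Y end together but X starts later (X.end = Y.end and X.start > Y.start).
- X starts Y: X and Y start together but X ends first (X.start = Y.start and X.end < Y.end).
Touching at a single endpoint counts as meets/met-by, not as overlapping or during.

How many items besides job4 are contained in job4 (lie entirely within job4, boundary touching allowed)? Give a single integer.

Target job4 = [t=85, t=279].
job1 [t=129, t=231] → during → counts.
job2 [t=96, t=244] → during → counts.
job3 [t=194, t=295] → overlapped-by → no.
job5 [t=232, t=313] → overlapped-by → no.
job6 [t=337, t=373] → after → no.
job7 [t=369, t=388] → after → no.
job8 [t=294, t=295] → after → no.
Total: 2.

2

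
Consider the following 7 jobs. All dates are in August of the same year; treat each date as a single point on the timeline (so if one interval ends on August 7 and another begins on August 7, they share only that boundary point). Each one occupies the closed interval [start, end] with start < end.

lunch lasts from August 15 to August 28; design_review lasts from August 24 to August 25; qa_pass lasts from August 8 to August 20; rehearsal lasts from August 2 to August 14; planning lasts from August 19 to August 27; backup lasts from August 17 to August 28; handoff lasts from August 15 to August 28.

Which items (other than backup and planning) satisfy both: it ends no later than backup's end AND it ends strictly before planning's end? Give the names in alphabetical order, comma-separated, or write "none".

Conditions: its end is no later than backup's end (X.end <= August 28) AND its end is strictly before planning's end (X.end < August 27).
design_review: end August 25 <= August 28? ✓; end August 25 < August 27? ✓ → yes.
handoff: end August 28 <= August 28? ✓; end August 28 < August 27? ✗ → no.
lunch: end August 28 <= August 28? ✓; end August 28 < August 27? ✗ → no.
qa_pass: end August 20 <= August 28? ✓; end August 20 < August 27? ✓ → yes.
rehearsal: end August 14 <= August 28? ✓; end August 14 < August 27? ✓ → yes.
Result: design_review, qa_pass, rehearsal.

design_review, qa_pass, rehearsal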